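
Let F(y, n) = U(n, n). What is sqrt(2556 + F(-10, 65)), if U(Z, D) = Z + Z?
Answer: sqrt(2686) ≈ 51.827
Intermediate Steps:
U(Z, D) = 2*Z
F(y, n) = 2*n
sqrt(2556 + F(-10, 65)) = sqrt(2556 + 2*65) = sqrt(2556 + 130) = sqrt(2686)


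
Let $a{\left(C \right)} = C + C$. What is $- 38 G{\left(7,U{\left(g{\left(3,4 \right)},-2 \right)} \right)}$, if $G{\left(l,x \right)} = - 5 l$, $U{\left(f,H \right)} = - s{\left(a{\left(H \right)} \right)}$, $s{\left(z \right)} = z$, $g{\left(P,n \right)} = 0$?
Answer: $1330$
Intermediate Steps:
$a{\left(C \right)} = 2 C$
$U{\left(f,H \right)} = - 2 H$
$- 38 G{\left(7,U{\left(g{\left(3,4 \right)},-2 \right)} \right)} = - 38 \left(\left(-5\right) 7\right) = \left(-38\right) \left(-35\right) = 1330$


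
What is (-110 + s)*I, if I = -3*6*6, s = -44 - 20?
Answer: 18792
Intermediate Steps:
s = -64
I = -108 (I = -18*6 = -108)
(-110 + s)*I = (-110 - 64)*(-108) = -174*(-108) = 18792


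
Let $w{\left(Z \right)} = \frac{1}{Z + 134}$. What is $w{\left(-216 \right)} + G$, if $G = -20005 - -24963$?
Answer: $\frac{406555}{82} \approx 4958.0$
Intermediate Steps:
$w{\left(Z \right)} = \frac{1}{134 + Z}$
$G = 4958$ ($G = -20005 + 24963 = 4958$)
$w{\left(-216 \right)} + G = \frac{1}{134 - 216} + 4958 = \frac{1}{-82} + 4958 = - \frac{1}{82} + 4958 = \frac{406555}{82}$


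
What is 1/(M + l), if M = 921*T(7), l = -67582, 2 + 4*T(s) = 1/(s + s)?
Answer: -56/3809459 ≈ -1.4700e-5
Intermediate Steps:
T(s) = -1/2 + 1/(8*s) (T(s) = -1/2 + 1/(4*(s + s)) = -1/2 + 1/(4*((2*s))) = -1/2 + (1/(2*s))/4 = -1/2 + 1/(8*s))
M = -24867/56 (M = 921*((1/8)*(1 - 4*7)/7) = 921*((1/8)*(1/7)*(1 - 28)) = 921*((1/8)*(1/7)*(-27)) = 921*(-27/56) = -24867/56 ≈ -444.05)
1/(M + l) = 1/(-24867/56 - 67582) = 1/(-3809459/56) = -56/3809459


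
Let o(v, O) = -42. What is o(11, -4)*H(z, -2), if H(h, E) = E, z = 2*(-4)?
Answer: 84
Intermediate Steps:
z = -8
o(11, -4)*H(z, -2) = -42*(-2) = 84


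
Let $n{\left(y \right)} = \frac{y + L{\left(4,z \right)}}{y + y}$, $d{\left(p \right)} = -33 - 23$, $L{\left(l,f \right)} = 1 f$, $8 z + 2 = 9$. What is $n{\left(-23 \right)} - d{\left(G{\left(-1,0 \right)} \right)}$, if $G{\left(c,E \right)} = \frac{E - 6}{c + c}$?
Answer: $\frac{20785}{368} \approx 56.481$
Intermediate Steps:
$z = \frac{7}{8}$ ($z = - \frac{1}{4} + \frac{1}{8} \cdot 9 = - \frac{1}{4} + \frac{9}{8} = \frac{7}{8} \approx 0.875$)
$G{\left(c,E \right)} = \frac{-6 + E}{2 c}$
$L{\left(l,f \right)} = f$
$d{\left(p \right)} = -56$ ($d{\left(p \right)} = -33 - 23 = -56$)
$n{\left(y \right)} = \frac{\frac{7}{8} + y}{2 y}$ ($n{\left(y \right)} = \frac{y + \frac{7}{8}}{y + y} = \frac{\frac{7}{8} + y}{2 y}$)
$n{\left(-23 \right)} - d{\left(G{\left(-1,0 \right)} \right)} = \frac{7 + 8 \left(-23\right)}{16 \left(-23\right)} - -56 = \frac{1}{16} \left(- \frac{1}{23}\right) \left(7 - 184\right) + 56 = \frac{1}{16} \left(- \frac{1}{23}\right) \left(-177\right) + 56 = \frac{177}{368} + 56 = \frac{20785}{368}$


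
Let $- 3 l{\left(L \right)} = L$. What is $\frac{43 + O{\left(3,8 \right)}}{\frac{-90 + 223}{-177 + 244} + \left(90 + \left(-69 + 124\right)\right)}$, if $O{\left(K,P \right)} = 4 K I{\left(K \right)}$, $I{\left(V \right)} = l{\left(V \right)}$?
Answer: $\frac{2077}{9848} \approx 0.21091$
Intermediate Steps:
$l{\left(L \right)} = - \frac{L}{3}$
$I{\left(V \right)} = - \frac{V}{3}$
$O{\left(K,P \right)} = - \frac{4 K^{2}}{3}$ ($O{\left(K,P \right)} = 4 K \left(- \frac{K}{3}\right) = - \frac{4 K^{2}}{3}$)
$\frac{43 + O{\left(3,8 \right)}}{\frac{-90 + 223}{-177 + 244} + \left(90 + \left(-69 + 124\right)\right)} = \frac{43 - \frac{4 \cdot 3^{2}}{3}}{\frac{-90 + 223}{-177 + 244} + \left(90 + \left(-69 + 124\right)\right)} = \frac{43 - 12}{\frac{133}{67} + \left(90 + 55\right)} = \frac{43 - 12}{133 \cdot \frac{1}{67} + 145} = \frac{31}{\frac{133}{67} + 145} = \frac{31}{\frac{9848}{67}} = 31 \cdot \frac{67}{9848} = \frac{2077}{9848}$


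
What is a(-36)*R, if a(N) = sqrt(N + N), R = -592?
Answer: -3552*I*sqrt(2) ≈ -5023.3*I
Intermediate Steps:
a(N) = sqrt(2)*sqrt(N) (a(N) = sqrt(2*N) = sqrt(2)*sqrt(N))
a(-36)*R = (sqrt(2)*sqrt(-36))*(-592) = (sqrt(2)*(6*I))*(-592) = (6*I*sqrt(2))*(-592) = -3552*I*sqrt(2)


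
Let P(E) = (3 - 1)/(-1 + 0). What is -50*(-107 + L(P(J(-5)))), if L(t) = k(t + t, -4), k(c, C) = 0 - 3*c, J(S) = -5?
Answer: 4750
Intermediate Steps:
P(E) = -2 (P(E) = 2/(-1) = 2*(-1) = -2)
k(c, C) = -3*c
L(t) = -6*t (L(t) = -3*(t + t) = -6*t)
-50*(-107 + L(P(J(-5)))) = -50*(-107 - 6*(-2)) = -50*(-107 + 12) = -50*(-95) = 4750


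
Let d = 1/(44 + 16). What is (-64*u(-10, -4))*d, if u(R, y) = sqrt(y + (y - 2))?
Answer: -16*I*sqrt(10)/15 ≈ -3.3731*I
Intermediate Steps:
u(R, y) = sqrt(-2 + 2*y) (u(R, y) = sqrt(y + (-2 + y)) = sqrt(-2 + 2*y))
d = 1/60 ≈ 0.016667
(-64*u(-10, -4))*d = -64*sqrt(-2 + 2*(-4))*(1/60) = -64*sqrt(-2 - 8)*(1/60) = -64*I*sqrt(10)*(1/60) = -16*I*sqrt(10)/15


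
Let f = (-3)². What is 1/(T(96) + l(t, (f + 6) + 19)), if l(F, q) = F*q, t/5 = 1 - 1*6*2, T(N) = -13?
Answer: -1/1883 ≈ -0.00053107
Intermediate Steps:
f = 9
t = -55 (t = 5*(1 - 1*6*2) = 5*(1 - 6*2) = 5*(1 - 12) = 5*(-11) = -55)
1/(T(96) + l(t, (f + 6) + 19)) = 1/(-13 - 55*((9 + 6) + 19)) = 1/(-13 - 55*(15 + 19)) = 1/(-13 - 55*34) = 1/(-13 - 1870) = 1/(-1883) = -1/1883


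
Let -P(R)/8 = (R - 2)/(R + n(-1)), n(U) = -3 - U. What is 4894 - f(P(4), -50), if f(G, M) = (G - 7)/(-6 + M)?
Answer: 274049/56 ≈ 4893.7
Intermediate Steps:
P(R) = -8 (P(R) = -8*(R - 2)/(R + (-3 - 1*(-1))) = -8*(-2 + R)/(R + (-3 + 1)) = -8*(-2 + R)/(R - 2) = -8*(-2 + R)/(-2 + R) = -8*1 = -8)
f(G, M) = (-7 + G)/(-6 + M)
4894 - f(P(4), -50) = 4894 - (-7 - 8)/(-6 - 50) = 4894 - (-15)/(-56) = 4894 - (-1)*(-15)/56 = 4894 - 1*15/56 = 4894 - 15/56 = 274049/56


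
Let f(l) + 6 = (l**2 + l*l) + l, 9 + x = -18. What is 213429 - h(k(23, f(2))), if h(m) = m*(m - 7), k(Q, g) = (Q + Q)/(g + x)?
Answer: 213411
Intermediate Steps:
x = -27 (x = -9 - 18 = -27)
f(l) = -6 + l + 2*l**2 (f(l) = -6 + ((l**2 + l*l) + l) = -6 + ((l**2 + l**2) + l) = -6 + (2*l**2 + l) = -6 + (l + 2*l**2) = -6 + l + 2*l**2)
k(Q, g) = 2*Q/(-27 + g) (k(Q, g) = (Q + Q)/(g - 27) = (2*Q)/(-27 + g) = 2*Q/(-27 + g))
h(m) = m*(-7 + m)
213429 - h(k(23, f(2))) = 213429 - 2*23/(-27 + (-6 + 2 + 2*2**2))*(-7 + 2*23/(-27 + (-6 + 2 + 2*2**2))) = 213429 - 2*23/(-27 + (-6 + 2 + 2*4))*(-7 + 2*23/(-27 + (-6 + 2 + 2*4))) = 213429 - 2*23/(-27 + (-6 + 2 + 8))*(-7 + 2*23/(-27 + (-6 + 2 + 8))) = 213429 - 2*23/(-27 + 4)*(-7 + 2*23/(-27 + 4)) = 213429 - 2*23/(-23)*(-7 + 2*23/(-23)) = 213429 - 2*23*(-1/23)*(-7 + 2*23*(-1/23)) = 213429 - (-2)*(-7 - 2) = 213429 - (-2)*(-9) = 213429 - 1*18 = 213429 - 18 = 213411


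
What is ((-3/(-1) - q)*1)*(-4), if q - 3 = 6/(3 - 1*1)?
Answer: 12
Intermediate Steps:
q = 6 (q = 3 + 6/(3 - 1*1) = 3 + 6/(3 - 1) = 3 + 6/2 = 3 + 6*(1/2) = 3 + 3 = 6)
((-3/(-1) - q)*1)*(-4) = ((-3/(-1) - 1*6)*1)*(-4) = ((-3*(-1) - 6)*1)*(-4) = ((3 - 6)*1)*(-4) = -3*1*(-4) = -3*(-4) = 12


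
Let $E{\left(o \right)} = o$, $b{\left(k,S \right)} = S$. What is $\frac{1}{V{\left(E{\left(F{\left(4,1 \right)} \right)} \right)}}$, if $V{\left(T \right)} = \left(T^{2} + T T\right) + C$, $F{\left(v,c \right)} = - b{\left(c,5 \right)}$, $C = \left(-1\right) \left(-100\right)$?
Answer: $\frac{1}{150} \approx 0.0066667$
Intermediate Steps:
$C = 100$
$F{\left(v,c \right)} = -5$ ($F{\left(v,c \right)} = \left(-1\right) 5 = -5$)
$V{\left(T \right)} = 100 + 2 T^{2}$ ($V{\left(T \right)} = \left(T^{2} + T T\right) + 100 = \left(T^{2} + T^{2}\right) + 100 = 2 T^{2} + 100 = 100 + 2 T^{2}$)
$\frac{1}{V{\left(E{\left(F{\left(4,1 \right)} \right)} \right)}} = \frac{1}{100 + 2 \left(-5\right)^{2}} = \frac{1}{100 + 2 \cdot 25} = \frac{1}{100 + 50} = \frac{1}{150}$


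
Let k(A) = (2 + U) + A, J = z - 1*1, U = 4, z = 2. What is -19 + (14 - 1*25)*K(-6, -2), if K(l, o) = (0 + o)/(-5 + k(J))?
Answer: -8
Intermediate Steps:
J = 1 (J = 2 - 1*1 = 2 - 1 = 1)
k(A) = 6 + A (k(A) = (2 + 4) + A = 6 + A)
K(l, o) = o/2 (K(l, o) = (0 + o)/(-5 + (6 + 1)) = o/(-5 + 7) = o/2)
-19 + (14 - 1*25)*K(-6, -2) = -19 + (14 - 1*25)*((1/2)*(-2)) = -19 + (14 - 25)*(-1) = -19 - 11*(-1) = -19 + 11 = -8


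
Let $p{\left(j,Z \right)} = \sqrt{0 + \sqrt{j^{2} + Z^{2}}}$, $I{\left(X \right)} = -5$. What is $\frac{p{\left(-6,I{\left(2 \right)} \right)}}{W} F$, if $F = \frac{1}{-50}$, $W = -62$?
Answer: $\frac{\sqrt[4]{61}}{3100} \approx 0.00090151$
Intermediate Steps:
$p{\left(j,Z \right)} = \sqrt[4]{Z^{2} + j^{2}}$ ($p{\left(j,Z \right)} = \sqrt{0 + \sqrt{Z^{2} + j^{2}}} = \sqrt{\sqrt{Z^{2} + j^{2}}} = \sqrt[4]{Z^{2} + j^{2}}$)
$F = - \frac{1}{50} \approx -0.02$
$\frac{p{\left(-6,I{\left(2 \right)} \right)}}{W} F = \frac{\sqrt[4]{\left(-5\right)^{2} + \left(-6\right)^{2}}}{-62} \left(- \frac{1}{50}\right) = - \frac{\sqrt[4]{25 + 36}}{62} \left(- \frac{1}{50}\right) = - \frac{\sqrt[4]{61}}{62} \left(- \frac{1}{50}\right) = \frac{\sqrt[4]{61}}{3100}$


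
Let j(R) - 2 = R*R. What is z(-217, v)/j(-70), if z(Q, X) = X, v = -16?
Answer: -8/2451 ≈ -0.0032640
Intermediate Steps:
j(R) = 2 + R² (j(R) = 2 + R*R = 2 + R²)
z(-217, v)/j(-70) = -16/(2 + (-70)²) = -16/(2 + 4900) = -16/4902 = -16*1/4902 = -8/2451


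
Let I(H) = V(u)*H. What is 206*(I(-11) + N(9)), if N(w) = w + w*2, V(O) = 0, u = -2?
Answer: 5562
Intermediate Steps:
I(H) = 0 (I(H) = 0*H = 0)
N(w) = 3*w (N(w) = w + 2*w = 3*w)
206*(I(-11) + N(9)) = 206*(0 + 3*9) = 206*(0 + 27) = 206*27 = 5562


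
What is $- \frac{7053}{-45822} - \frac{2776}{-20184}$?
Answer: $\frac{11231651}{38536302} \approx 0.29146$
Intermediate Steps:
$- \frac{7053}{-45822} - \frac{2776}{-20184} = \left(-7053\right) \left(- \frac{1}{45822}\right) - - \frac{347}{2523} = \frac{2351}{15274} + \frac{347}{2523} = \frac{11231651}{38536302}$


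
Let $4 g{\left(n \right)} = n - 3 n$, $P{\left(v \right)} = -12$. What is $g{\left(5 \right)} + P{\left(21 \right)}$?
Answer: $- \frac{29}{2} \approx -14.5$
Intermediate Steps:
$g{\left(n \right)} = - \frac{n}{2}$ ($g{\left(n \right)} = \frac{n - 3 n}{4} = \frac{\left(-2\right) n}{4} = - \frac{n}{2}$)
$g{\left(5 \right)} + P{\left(21 \right)} = \left(- \frac{1}{2}\right) 5 - 12 = - \frac{5}{2} - 12 = - \frac{29}{2}$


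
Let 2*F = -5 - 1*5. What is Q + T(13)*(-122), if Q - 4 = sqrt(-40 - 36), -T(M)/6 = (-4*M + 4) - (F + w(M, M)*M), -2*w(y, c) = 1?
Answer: -26714 + 2*I*sqrt(19) ≈ -26714.0 + 8.7178*I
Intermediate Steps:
w(y, c) = -1/2 (w(y, c) = -1/2*1 = -1/2)
F = -5 (F = (-5 - 1*5)/2 = (-5 - 5)/2 = (1/2)*(-10) = -5)
T(M) = -54 + 21*M (T(M) = -6*((-4*M + 4) - (-5 - M/2)) = -6*((4 - 4*M) + (5 + M/2)) = -6*(9 - 7*M/2) = -54 + 21*M)
Q = 4 + 2*I*sqrt(19) (Q = 4 + sqrt(-40 - 36) = 4 + sqrt(-76) = 4 + 2*I*sqrt(19) ≈ 4.0 + 8.7178*I)
Q + T(13)*(-122) = (4 + 2*I*sqrt(19)) + (-54 + 21*13)*(-122) = (4 + 2*I*sqrt(19)) + (-54 + 273)*(-122) = (4 + 2*I*sqrt(19)) + 219*(-122) = (4 + 2*I*sqrt(19)) - 26718 = -26714 + 2*I*sqrt(19)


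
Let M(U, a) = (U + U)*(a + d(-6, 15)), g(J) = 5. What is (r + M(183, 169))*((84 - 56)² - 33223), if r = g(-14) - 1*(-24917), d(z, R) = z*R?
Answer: -1746386004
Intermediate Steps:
d(z, R) = R*z
M(U, a) = 2*U*(-90 + a) (M(U, a) = (U + U)*(a + 15*(-6)) = (2*U)*(a - 90) = (2*U)*(-90 + a) = 2*U*(-90 + a))
r = 24922 (r = 5 - 1*(-24917) = 5 + 24917 = 24922)
(r + M(183, 169))*((84 - 56)² - 33223) = (24922 + 2*183*(-90 + 169))*((84 - 56)² - 33223) = (24922 + 2*183*79)*(28² - 33223) = (24922 + 28914)*(784 - 33223) = 53836*(-32439) = -1746386004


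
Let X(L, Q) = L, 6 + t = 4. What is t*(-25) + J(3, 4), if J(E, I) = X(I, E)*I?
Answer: 66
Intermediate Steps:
t = -2 (t = -6 + 4 = -2)
J(E, I) = I**2 (J(E, I) = I*I = I**2)
t*(-25) + J(3, 4) = -2*(-25) + 4**2 = 50 + 16 = 66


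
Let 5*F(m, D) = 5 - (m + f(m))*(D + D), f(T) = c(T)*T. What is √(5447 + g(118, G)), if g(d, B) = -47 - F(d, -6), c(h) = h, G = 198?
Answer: I*√707545/5 ≈ 168.23*I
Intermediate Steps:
f(T) = T² (f(T) = T*T = T²)
F(m, D) = 1 - 2*D*(m + m²)/5 (F(m, D) = (5 - (m + m²)*(D + D))/5 = (5 - (m + m²)*2*D)/5 = (5 - 2*D*(m + m²))/5 = 1 - 2*D*(m + m²)/5)
g(d, B) = -48 - 12*d/5 - 12*d²/5 (g(d, B) = -47 - (1 - ⅖*(-6)*d - ⅖*(-6)*d²) = -47 - (1 + 12*d/5 + 12*d²/5) = -47 + (-1 - 12*d/5 - 12*d²/5) = -48 - 12*d/5 - 12*d²/5)
√(5447 + g(118, G)) = √(5447 + (-48 - 12/5*118 - 12/5*118²)) = √(5447 + (-48 - 1416/5 - 12/5*13924)) = √(5447 + (-48 - 1416/5 - 167088/5)) = √(5447 - 168744/5) = √(-141509/5) = I*√707545/5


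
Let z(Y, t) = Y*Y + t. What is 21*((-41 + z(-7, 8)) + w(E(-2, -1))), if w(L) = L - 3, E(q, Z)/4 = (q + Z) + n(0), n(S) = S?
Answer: 21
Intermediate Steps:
z(Y, t) = t + Y² (z(Y, t) = Y² + t = t + Y²)
E(q, Z) = 4*Z + 4*q (E(q, Z) = 4*((q + Z) + 0) = 4*((Z + q) + 0) = 4*(Z + q) = 4*Z + 4*q)
w(L) = -3 + L
21*((-41 + z(-7, 8)) + w(E(-2, -1))) = 21*((-41 + (8 + (-7)²)) + (-3 + (4*(-1) + 4*(-2)))) = 21*((-41 + (8 + 49)) + (-3 + (-4 - 8))) = 21*((-41 + 57) + (-3 - 12)) = 21*(16 - 15) = 21*1 = 21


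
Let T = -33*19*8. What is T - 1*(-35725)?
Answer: 30709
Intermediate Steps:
T = -5016 (T = -627*8 = -5016)
T - 1*(-35725) = -5016 - 1*(-35725) = -5016 + 35725 = 30709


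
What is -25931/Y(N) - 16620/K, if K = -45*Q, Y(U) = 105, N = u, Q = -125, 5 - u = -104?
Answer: -218677/875 ≈ -249.92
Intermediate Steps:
u = 109 (u = 5 - 1*(-104) = 5 + 104 = 109)
N = 109
K = 5625 (K = -45*(-125) = 5625)
-25931/Y(N) - 16620/K = -25931/105 - 16620/5625 = -25931*1/105 - 16620*1/5625 = -25931/105 - 1108/375 = -218677/875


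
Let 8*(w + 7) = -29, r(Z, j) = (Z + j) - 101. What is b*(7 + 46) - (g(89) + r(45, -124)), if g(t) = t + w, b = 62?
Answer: 27101/8 ≈ 3387.6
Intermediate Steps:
r(Z, j) = -101 + Z + j
w = -85/8 (w = -7 + (1/8)*(-29) = -7 - 29/8 = -85/8 ≈ -10.625)
g(t) = -85/8 + t (g(t) = t - 85/8 = -85/8 + t)
b*(7 + 46) - (g(89) + r(45, -124)) = 62*(7 + 46) - ((-85/8 + 89) + (-101 + 45 - 124)) = 62*53 - (627/8 - 180) = 3286 - 1*(-813/8) = 3286 + 813/8 = 27101/8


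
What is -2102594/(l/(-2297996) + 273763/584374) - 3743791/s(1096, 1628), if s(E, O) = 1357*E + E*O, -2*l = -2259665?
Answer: 188518674845267255550727/2079006836449080 ≈ 9.0677e+7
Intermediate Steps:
l = 2259665/2 (l = -½*(-2259665) = 2259665/2 ≈ 1.1298e+6)
-2102594/(l/(-2297996) + 273763/584374) - 3743791/s(1096, 1628) = -2102594/((2259665/2)/(-2297996) + 273763/584374) - 3743791*1/(1096*(1357 + 1628)) = -2102594/((2259665/2)*(-1/2297996) + 273763*(1/584374)) - 3743791/(1096*2985) = -2102594/(-2259665/4595992 + 5587/11926) - 3743791/3271560 = -2102594/(-635478743/27405900296) - 3743791*1/3271560 = -2102594*(-27405900296/635478743) - 3743791/3271560 = 57623481526967824/635478743 - 3743791/3271560 = 188518674845267255550727/2079006836449080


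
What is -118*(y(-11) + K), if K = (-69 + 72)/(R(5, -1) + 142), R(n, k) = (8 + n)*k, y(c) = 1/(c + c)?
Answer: 1239/473 ≈ 2.6194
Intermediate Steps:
y(c) = 1/(2*c)
R(n, k) = k*(8 + n)
K = 1/43 (K = (-69 + 72)/(-(8 + 5) + 142) = 3/(-1*13 + 142) = 3/(-13 + 142) = 3/129 = 3*(1/129) = 1/43 ≈ 0.023256)
-118*(y(-11) + K) = -118*((½)/(-11) + 1/43) = -118*((½)*(-1/11) + 1/43) = -118*(-1/22 + 1/43) = -118*(-21/946) = 1239/473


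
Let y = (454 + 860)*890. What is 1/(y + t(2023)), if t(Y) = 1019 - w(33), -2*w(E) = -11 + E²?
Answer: 1/1171018 ≈ 8.5396e-7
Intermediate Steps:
w(E) = 11/2 - E²/2 (w(E) = -(-11 + E²)/2 = 11/2 - E²/2)
y = 1169460 (y = 1314*890 = 1169460)
t(Y) = 1558 (t(Y) = 1019 - (11/2 - ½*33²) = 1019 - (11/2 - ½*1089) = 1019 - (11/2 - 1089/2) = 1019 - 1*(-539) = 1019 + 539 = 1558)
1/(y + t(2023)) = 1/(1169460 + 1558) = 1/1171018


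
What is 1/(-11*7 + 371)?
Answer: 1/294 ≈ 0.0034014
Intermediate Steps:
1/(-11*7 + 371) = 1/(-77 + 371) = 1/294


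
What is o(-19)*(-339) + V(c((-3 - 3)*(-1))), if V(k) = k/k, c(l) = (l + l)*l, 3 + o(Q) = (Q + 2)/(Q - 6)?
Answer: 19687/25 ≈ 787.48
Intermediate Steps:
o(Q) = -3 + (2 + Q)/(-6 + Q) (o(Q) = -3 + (Q + 2)/(Q - 6) = -3 + (2 + Q)/(-6 + Q))
c(l) = 2*l**2 (c(l) = (2*l)*l = 2*l**2)
V(k) = 1
o(-19)*(-339) + V(c((-3 - 3)*(-1))) = (2*(10 - 1*(-19))/(-6 - 19))*(-339) + 1 = (2*(10 + 19)/(-25))*(-339) + 1 = (2*(-1/25)*29)*(-339) + 1 = -58/25*(-339) + 1 = 19662/25 + 1 = 19687/25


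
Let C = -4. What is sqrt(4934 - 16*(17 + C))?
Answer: sqrt(4726) ≈ 68.746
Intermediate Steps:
sqrt(4934 - 16*(17 + C)) = sqrt(4934 - 16*(17 - 4)) = sqrt(4934 - 16*13) = sqrt(4934 - 208) = sqrt(4726)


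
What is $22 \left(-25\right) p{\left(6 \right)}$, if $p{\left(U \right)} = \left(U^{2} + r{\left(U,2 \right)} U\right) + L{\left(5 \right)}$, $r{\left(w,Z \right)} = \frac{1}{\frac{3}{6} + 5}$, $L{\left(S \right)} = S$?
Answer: $-23150$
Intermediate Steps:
$r{\left(w,Z \right)} = \frac{2}{11}$ ($r{\left(w,Z \right)} = \frac{1}{3 \cdot \frac{1}{6} + 5} = \frac{1}{\frac{1}{2} + 5} = \frac{1}{\frac{11}{2}} = \frac{2}{11}$)
$p{\left(U \right)} = 5 + U^{2} + \frac{2 U}{11}$ ($p{\left(U \right)} = \left(U^{2} + \frac{2 U}{11}\right) + 5 = 5 + U^{2} + \frac{2 U}{11}$)
$22 \left(-25\right) p{\left(6 \right)} = 22 \left(-25\right) \left(5 + 6^{2} + \frac{2}{11} \cdot 6\right) = - 550 \left(5 + 36 + \frac{12}{11}\right) = \left(-550\right) \frac{463}{11} = -23150$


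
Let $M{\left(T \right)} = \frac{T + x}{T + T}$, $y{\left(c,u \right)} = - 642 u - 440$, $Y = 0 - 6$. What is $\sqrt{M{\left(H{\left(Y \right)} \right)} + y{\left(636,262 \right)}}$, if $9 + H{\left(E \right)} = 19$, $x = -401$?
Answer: $\frac{i \sqrt{16866355}}{10} \approx 410.69 i$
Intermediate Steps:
$Y = -6$ ($Y = 0 - 6 = -6$)
$H{\left(E \right)} = 10$ ($H{\left(E \right)} = -9 + 19 = 10$)
$y{\left(c,u \right)} = -440 - 642 u$
$M{\left(T \right)} = \frac{-401 + T}{2 T}$ ($M{\left(T \right)} = \frac{T - 401}{T + T} = \frac{-401 + T}{2 T}$)
$\sqrt{M{\left(H{\left(Y \right)} \right)} + y{\left(636,262 \right)}} = \sqrt{\frac{-401 + 10}{2 \cdot 10} - 168644} = \sqrt{\frac{1}{2} \cdot \frac{1}{10} \left(-391\right) - 168644} = \sqrt{- \frac{391}{20} - 168644} = \sqrt{- \frac{3373271}{20}} = \frac{i \sqrt{16866355}}{10}$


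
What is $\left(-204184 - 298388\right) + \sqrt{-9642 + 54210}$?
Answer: $-502572 + 6 \sqrt{1238} \approx -5.0236 \cdot 10^{5}$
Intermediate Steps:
$\left(-204184 - 298388\right) + \sqrt{-9642 + 54210} = -502572 + \sqrt{44568} = -502572 + 6 \sqrt{1238}$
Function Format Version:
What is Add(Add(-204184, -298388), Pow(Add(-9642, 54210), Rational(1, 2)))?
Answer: Add(-502572, Mul(6, Pow(1238, Rational(1, 2)))) ≈ -5.0236e+5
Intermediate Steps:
Add(Add(-204184, -298388), Pow(Add(-9642, 54210), Rational(1, 2))) = Add(-502572, Pow(44568, Rational(1, 2))) = Add(-502572, Mul(6, Pow(1238, Rational(1, 2))))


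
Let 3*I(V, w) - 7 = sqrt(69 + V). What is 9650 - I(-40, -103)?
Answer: 28943/3 - sqrt(29)/3 ≈ 9645.9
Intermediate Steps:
I(V, w) = 7/3 + sqrt(69 + V)/3
9650 - I(-40, -103) = 9650 - (7/3 + sqrt(69 - 40)/3) = 9650 - (7/3 + sqrt(29)/3) = 9650 + (-7/3 - sqrt(29)/3) = 28943/3 - sqrt(29)/3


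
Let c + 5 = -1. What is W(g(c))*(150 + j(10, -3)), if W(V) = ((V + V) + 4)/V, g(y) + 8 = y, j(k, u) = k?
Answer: 1920/7 ≈ 274.29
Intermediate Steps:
c = -6 (c = -5 - 1 = -6)
g(y) = -8 + y
W(V) = (4 + 2*V)/V (W(V) = (2*V + 4)/V = (4 + 2*V)/V)
W(g(c))*(150 + j(10, -3)) = (2 + 4/(-8 - 6))*(150 + 10) = (2 + 4/(-14))*160 = (2 + 4*(-1/14))*160 = (2 - 2/7)*160 = (12/7)*160 = 1920/7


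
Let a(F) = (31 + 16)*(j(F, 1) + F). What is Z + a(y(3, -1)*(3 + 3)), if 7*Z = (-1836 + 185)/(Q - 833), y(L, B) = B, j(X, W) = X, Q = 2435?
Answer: -6326347/11214 ≈ -564.15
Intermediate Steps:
a(F) = 94*F (a(F) = (31 + 16)*(F + F) = 47*(2*F) = 94*F)
Z = -1651/11214 (Z = ((-1836 + 185)/(2435 - 833))/7 = (-1651/1602)/7 = (-1651*1/1602)/7 = (1/7)*(-1651/1602) = -1651/11214 ≈ -0.14723)
Z + a(y(3, -1)*(3 + 3)) = -1651/11214 + 94*(-(3 + 3)) = -1651/11214 + 94*(-1*6) = -1651/11214 + 94*(-6) = -1651/11214 - 564 = -6326347/11214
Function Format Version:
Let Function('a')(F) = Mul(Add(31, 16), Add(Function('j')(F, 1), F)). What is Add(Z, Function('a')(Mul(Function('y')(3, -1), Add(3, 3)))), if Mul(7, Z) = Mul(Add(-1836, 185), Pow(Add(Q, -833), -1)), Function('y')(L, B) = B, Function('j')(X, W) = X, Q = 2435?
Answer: Rational(-6326347, 11214) ≈ -564.15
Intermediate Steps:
Function('a')(F) = Mul(94, F) (Function('a')(F) = Mul(Add(31, 16), Add(F, F)) = Mul(47, Mul(2, F)) = Mul(94, F))
Z = Rational(-1651, 11214) (Z = Mul(Rational(1, 7), Mul(Add(-1836, 185), Pow(Add(2435, -833), -1))) = Mul(Rational(1, 7), Mul(-1651, Pow(1602, -1))) = Mul(Rational(1, 7), Mul(-1651, Rational(1, 1602))) = Mul(Rational(1, 7), Rational(-1651, 1602)) = Rational(-1651, 11214) ≈ -0.14723)
Add(Z, Function('a')(Mul(Function('y')(3, -1), Add(3, 3)))) = Add(Rational(-1651, 11214), Mul(94, Mul(-1, Add(3, 3)))) = Add(Rational(-1651, 11214), Mul(94, Mul(-1, 6))) = Add(Rational(-1651, 11214), Mul(94, -6)) = Add(Rational(-1651, 11214), -564) = Rational(-6326347, 11214)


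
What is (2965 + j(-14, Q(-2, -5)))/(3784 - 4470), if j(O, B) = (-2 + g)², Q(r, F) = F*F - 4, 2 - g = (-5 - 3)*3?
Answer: -3541/686 ≈ -5.1618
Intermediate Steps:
g = 26 (g = 2 - (-5 - 3)*3 = 2 - (-8)*3 = 2 - 1*(-24) = 2 + 24 = 26)
Q(r, F) = -4 + F² (Q(r, F) = F² - 4 = -4 + F²)
j(O, B) = 576 (j(O, B) = (-2 + 26)² = 24² = 576)
(2965 + j(-14, Q(-2, -5)))/(3784 - 4470) = (2965 + 576)/(3784 - 4470) = 3541/(-686) = 3541*(-1/686) = -3541/686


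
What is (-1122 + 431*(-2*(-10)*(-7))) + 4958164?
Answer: 4896702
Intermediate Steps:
(-1122 + 431*(-2*(-10)*(-7))) + 4958164 = (-1122 + 431*(20*(-7))) + 4958164 = (-1122 + 431*(-140)) + 4958164 = (-1122 - 60340) + 4958164 = -61462 + 4958164 = 4896702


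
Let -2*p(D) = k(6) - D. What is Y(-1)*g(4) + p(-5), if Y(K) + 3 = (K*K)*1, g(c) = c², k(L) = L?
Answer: -75/2 ≈ -37.500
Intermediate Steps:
p(D) = -3 + D/2 (p(D) = -(6 - D)/2 = -3 + D/2)
Y(K) = -3 + K² (Y(K) = -3 + (K*K)*1 = -3 + K²*1 = -3 + K²)
Y(-1)*g(4) + p(-5) = (-3 + (-1)²)*4² + (-3 + (½)*(-5)) = (-3 + 1)*16 + (-3 - 5/2) = -2*16 - 11/2 = -32 - 11/2 = -75/2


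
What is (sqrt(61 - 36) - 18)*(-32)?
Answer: 416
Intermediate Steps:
(sqrt(61 - 36) - 18)*(-32) = (sqrt(25) - 18)*(-32) = (5 - 18)*(-32) = -13*(-32) = 416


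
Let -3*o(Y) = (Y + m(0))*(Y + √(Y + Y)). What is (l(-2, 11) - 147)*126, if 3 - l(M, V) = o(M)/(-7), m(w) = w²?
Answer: -18168 + 24*I ≈ -18168.0 + 24.0*I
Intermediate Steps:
o(Y) = -Y*(Y + √2*√Y)/3 (o(Y) = -(Y + 0²)*(Y + √(Y + Y))/3 = -(Y + 0)*(Y + √(2*Y))/3 = -Y*(Y + √2*√Y)/3)
l(M, V) = 3 - M²/21 - √2*M^(3/2)/21 (l(M, V) = 3 - (-M²/3 - √2*M^(3/2)/3)/(-7) = 3 - (-M²/3 - √2*M^(3/2)/3)*(-1)/7 = 3 - (M²/21 + √2*M^(3/2)/21) = 3 + (-M²/21 - √2*M^(3/2)/21) = 3 - M²/21 - √2*M^(3/2)/21)
(l(-2, 11) - 147)*126 = ((3 - 1/21*(-2)² - √2*(-2)^(3/2)/21) - 147)*126 = ((3 - 1/21*4 - √2*(-2*I*√2)/21) - 147)*126 = ((3 - 4/21 + 4*I/21) - 147)*126 = ((59/21 + 4*I/21) - 147)*126 = (-3028/21 + 4*I/21)*126 = -18168 + 24*I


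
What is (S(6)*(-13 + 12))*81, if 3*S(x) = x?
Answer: -162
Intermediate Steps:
S(x) = x/3
(S(6)*(-13 + 12))*81 = (((⅓)*6)*(-13 + 12))*81 = (2*(-1))*81 = -2*81 = -162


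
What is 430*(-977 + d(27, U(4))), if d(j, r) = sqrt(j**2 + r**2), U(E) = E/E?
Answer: -420110 + 430*sqrt(730) ≈ -4.0849e+5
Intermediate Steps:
U(E) = 1
430*(-977 + d(27, U(4))) = 430*(-977 + sqrt(27**2 + 1**2)) = 430*(-977 + sqrt(729 + 1)) = 430*(-977 + sqrt(730)) = -420110 + 430*sqrt(730)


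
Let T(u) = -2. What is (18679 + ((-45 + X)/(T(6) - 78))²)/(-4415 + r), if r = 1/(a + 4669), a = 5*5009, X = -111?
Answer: -111028158697/26237461800 ≈ -4.2317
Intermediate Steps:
a = 25045
r = 1/29714 (r = 1/(25045 + 4669) = 1/29714 ≈ 3.3654e-5)
(18679 + ((-45 + X)/(T(6) - 78))²)/(-4415 + r) = (18679 + ((-45 - 111)/(-2 - 78))²)/(-4415 + 1/29714) = (18679 + (-156/(-80))²)/(-131187309/29714) = (18679 + (-156*(-1/80))²)*(-29714/131187309) = (18679 + (39/20)²)*(-29714/131187309) = (18679 + 1521/400)*(-29714/131187309) = (7473121/400)*(-29714/131187309) = -111028158697/26237461800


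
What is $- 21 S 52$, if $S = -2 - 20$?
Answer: $24024$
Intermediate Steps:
$S = -22$ ($S = -2 - 20 = -22$)
$- 21 S 52 = \left(-21\right) \left(-22\right) 52 = 462 \cdot 52 = 24024$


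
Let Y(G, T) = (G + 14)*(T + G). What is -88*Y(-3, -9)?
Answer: 11616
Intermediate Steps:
Y(G, T) = (14 + G)*(G + T)
-88*Y(-3, -9) = -88*((-3)**2 + 14*(-3) + 14*(-9) - 3*(-9)) = -88*(9 - 42 - 126 + 27) = -88*(-132) = 11616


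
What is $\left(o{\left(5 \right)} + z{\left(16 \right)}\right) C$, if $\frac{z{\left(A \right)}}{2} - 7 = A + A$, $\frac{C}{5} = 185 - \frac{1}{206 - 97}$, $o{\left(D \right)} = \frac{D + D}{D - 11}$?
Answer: $\frac{23087780}{327} \approx 70605.0$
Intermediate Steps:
$o{\left(D \right)} = \frac{2 D}{-11 + D}$
$C = \frac{100820}{109}$ ($C = 5 \left(185 - \frac{1}{206 - 97}\right) = 5 \left(185 - \frac{1}{109}\right) = 5 \cdot \frac{20164}{109} = \frac{100820}{109} \approx 924.95$)
$z{\left(A \right)} = 14 + 4 A$ ($z{\left(A \right)} = 14 + 2 \left(A + A\right) = 14 + 2 \cdot 2 A = 14 + 4 A$)
$\left(o{\left(5 \right)} + z{\left(16 \right)}\right) C = \left(2 \cdot 5 \frac{1}{-11 + 5} + \left(14 + 4 \cdot 16\right)\right) \frac{100820}{109} = \left(2 \cdot 5 \frac{1}{-6} + \left(14 + 64\right)\right) \frac{100820}{109} = \left(2 \cdot 5 \left(- \frac{1}{6}\right) + 78\right) \frac{100820}{109} = \left(- \frac{5}{3} + 78\right) \frac{100820}{109} = \frac{229}{3} \cdot \frac{100820}{109} = \frac{23087780}{327}$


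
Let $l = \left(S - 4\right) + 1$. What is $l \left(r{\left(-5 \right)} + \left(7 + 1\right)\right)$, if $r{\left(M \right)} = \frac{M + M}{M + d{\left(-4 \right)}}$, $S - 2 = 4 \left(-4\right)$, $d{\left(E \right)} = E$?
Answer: $- \frac{1394}{9} \approx -154.89$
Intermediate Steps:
$S = -14$ ($S = 2 + 4 \left(-4\right) = 2 - 16 = -14$)
$r{\left(M \right)} = \frac{2 M}{-4 + M}$ ($r{\left(M \right)} = \frac{M + M}{M - 4} = \frac{2 M}{-4 + M}$)
$l = -17$ ($l = \left(-14 - 4\right) + 1 = -18 + 1 = -17$)
$l \left(r{\left(-5 \right)} + \left(7 + 1\right)\right) = - 17 \left(2 \left(-5\right) \frac{1}{-4 - 5} + \left(7 + 1\right)\right) = - 17 \left(2 \left(-5\right) \frac{1}{-9} + 8\right) = - 17 \left(2 \left(-5\right) \left(- \frac{1}{9}\right) + 8\right) = - 17 \left(\frac{10}{9} + 8\right) = \left(-17\right) \frac{82}{9} = - \frac{1394}{9}$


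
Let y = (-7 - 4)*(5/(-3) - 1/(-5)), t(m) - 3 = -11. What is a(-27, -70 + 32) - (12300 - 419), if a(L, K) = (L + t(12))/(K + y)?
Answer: -3896443/328 ≈ -11879.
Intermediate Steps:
t(m) = -8 (t(m) = 3 - 11 = -8)
y = 242/15 (y = -11*(5*(-⅓) - 1*(-⅕)) = -11*(-5/3 + ⅕) = -11*(-22/15) = 242/15 ≈ 16.133)
a(L, K) = (-8 + L)/(242/15 + K) (a(L, K) = (L - 8)/(K + 242/15) = (-8 + L)/(242/15 + K))
a(-27, -70 + 32) - (12300 - 419) = 15*(-8 - 27)/(242 + 15*(-70 + 32)) - (12300 - 419) = 15*(-35)/(242 + 15*(-38)) - 1*11881 = 15*(-35)/(242 - 570) - 11881 = 15*(-35)/(-328) - 11881 = 15*(-1/328)*(-35) - 11881 = 525/328 - 11881 = -3896443/328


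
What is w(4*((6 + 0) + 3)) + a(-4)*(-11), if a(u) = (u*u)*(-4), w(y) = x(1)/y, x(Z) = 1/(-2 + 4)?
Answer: 50689/72 ≈ 704.01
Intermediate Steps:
x(Z) = ½ (x(Z) = 1/2 = ½)
w(y) = 1/(2*y)
a(u) = -4*u² (a(u) = u²*(-4) = -4*u²)
w(4*((6 + 0) + 3)) + a(-4)*(-11) = 1/(2*((4*((6 + 0) + 3)))) - 4*(-4)²*(-11) = 1/(2*((4*(6 + 3)))) - 4*16*(-11) = 1/(2*((4*9))) - 64*(-11) = (½)/36 + 704 = (½)*(1/36) + 704 = 1/72 + 704 = 50689/72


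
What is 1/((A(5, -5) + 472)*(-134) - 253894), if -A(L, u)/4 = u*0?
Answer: -1/317142 ≈ -3.1532e-6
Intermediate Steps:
A(L, u) = 0 (A(L, u) = -4*u*0 = -4*0 = 0)
1/((A(5, -5) + 472)*(-134) - 253894) = 1/((0 + 472)*(-134) - 253894) = 1/(472*(-134) - 253894) = 1/(-63248 - 253894) = 1/(-317142) = -1/317142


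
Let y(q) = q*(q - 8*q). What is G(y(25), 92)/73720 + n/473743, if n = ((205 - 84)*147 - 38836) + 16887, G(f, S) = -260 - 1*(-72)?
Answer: -98971581/8731083490 ≈ -0.011336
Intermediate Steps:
y(q) = -7*q² (y(q) = q*(-7*q) = -7*q²)
G(f, S) = -188 (G(f, S) = -260 + 72 = -188)
n = -4162 (n = (121*147 - 38836) + 16887 = (17787 - 38836) + 16887 = -21049 + 16887 = -4162)
G(y(25), 92)/73720 + n/473743 = -188/73720 - 4162/473743 = -188*1/73720 - 4162*1/473743 = -47/18430 - 4162/473743 = -98971581/8731083490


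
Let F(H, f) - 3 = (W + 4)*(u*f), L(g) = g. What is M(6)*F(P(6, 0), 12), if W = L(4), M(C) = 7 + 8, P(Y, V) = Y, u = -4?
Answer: -5715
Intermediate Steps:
M(C) = 15
W = 4
F(H, f) = 3 - 32*f (F(H, f) = 3 + (4 + 4)*(-4*f) = 3 + 8*(-4*f) = 3 - 32*f)
M(6)*F(P(6, 0), 12) = 15*(3 - 32*12) = 15*(3 - 384) = 15*(-381) = -5715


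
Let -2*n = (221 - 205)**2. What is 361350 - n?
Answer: 361478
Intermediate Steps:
n = -128 (n = -(221 - 205)**2/2 = -1/2*16**2 = -1/2*256 = -128)
361350 - n = 361350 - 1*(-128) = 361350 + 128 = 361478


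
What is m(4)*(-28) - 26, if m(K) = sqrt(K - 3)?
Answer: -54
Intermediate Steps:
m(K) = sqrt(-3 + K)
m(4)*(-28) - 26 = sqrt(-3 + 4)*(-28) - 26 = sqrt(1)*(-28) - 26 = 1*(-28) - 26 = -28 - 26 = -54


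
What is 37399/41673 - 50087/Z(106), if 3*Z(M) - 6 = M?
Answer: -6257637965/4667376 ≈ -1340.7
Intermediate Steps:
Z(M) = 2 + M/3
37399/41673 - 50087/Z(106) = 37399/41673 - 50087/(2 + (⅓)*106) = 37399*(1/41673) - 50087/(2 + 106/3) = 37399/41673 - 50087/112/3 = 37399/41673 - 50087*3/112 = 37399/41673 - 150261/112 = -6257637965/4667376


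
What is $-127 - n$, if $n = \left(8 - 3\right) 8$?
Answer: $-167$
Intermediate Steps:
$n = 40$ ($n = 5 \cdot 8 = 40$)
$-127 - n = -127 - 40 = -167$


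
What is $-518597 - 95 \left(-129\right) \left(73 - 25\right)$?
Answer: $69643$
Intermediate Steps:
$-518597 - 95 \left(-129\right) \left(73 - 25\right) = -518597 - \left(-12255\right) 48 = -518597 - -588240 = -518597 + 588240 = 69643$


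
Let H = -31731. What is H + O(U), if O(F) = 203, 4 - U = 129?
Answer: -31528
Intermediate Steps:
U = -125 (U = 4 - 1*129 = 4 - 129 = -125)
H + O(U) = -31731 + 203 = -31528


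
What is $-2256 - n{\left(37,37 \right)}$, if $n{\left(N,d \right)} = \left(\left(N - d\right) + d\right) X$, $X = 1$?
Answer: $-2293$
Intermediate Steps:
$n{\left(N,d \right)} = N$ ($n{\left(N,d \right)} = \left(\left(N - d\right) + d\right) 1 = N 1 = N$)
$-2256 - n{\left(37,37 \right)} = -2256 - 37 = -2293$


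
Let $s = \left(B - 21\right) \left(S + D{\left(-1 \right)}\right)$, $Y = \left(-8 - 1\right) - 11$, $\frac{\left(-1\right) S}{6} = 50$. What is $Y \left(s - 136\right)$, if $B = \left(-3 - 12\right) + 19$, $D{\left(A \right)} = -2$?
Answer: $-99960$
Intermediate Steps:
$S = -300$ ($S = \left(-6\right) 50 = -300$)
$B = 4$ ($B = -15 + 19 = 4$)
$Y = -20$ ($Y = -9 - 11 = -20$)
$s = 5134$ ($s = \left(4 - 21\right) \left(-300 - 2\right) = \left(-17\right) \left(-302\right) = 5134$)
$Y \left(s - 136\right) = - 20 \left(5134 - 136\right) = \left(-20\right) 4998 = -99960$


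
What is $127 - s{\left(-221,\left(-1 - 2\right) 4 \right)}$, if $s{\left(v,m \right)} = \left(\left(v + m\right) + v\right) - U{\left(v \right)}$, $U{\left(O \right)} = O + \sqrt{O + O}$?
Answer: $360 + i \sqrt{442} \approx 360.0 + 21.024 i$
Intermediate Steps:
$U{\left(O \right)} = O + \sqrt{2} \sqrt{O}$ ($U{\left(O \right)} = O + \sqrt{2 O} = O + \sqrt{2} \sqrt{O}$)
$s{\left(v,m \right)} = m + v - \sqrt{2} \sqrt{v}$ ($s{\left(v,m \right)} = \left(\left(v + m\right) + v\right) - \left(v + \sqrt{2} \sqrt{v}\right) = \left(\left(m + v\right) + v\right) - \left(v + \sqrt{2} \sqrt{v}\right) = \left(m + 2 v\right) - \left(v + \sqrt{2} \sqrt{v}\right) = m + v - \sqrt{2} \sqrt{v}$)
$127 - s{\left(-221,\left(-1 - 2\right) 4 \right)} = 127 - \left(\left(-1 - 2\right) 4 - 221 - \sqrt{2} \sqrt{-221}\right) = 127 - \left(\left(-3\right) 4 - 221 - \sqrt{2} i \sqrt{221}\right) = 127 - \left(-12 - 221 - i \sqrt{442}\right) = 127 - \left(-233 - i \sqrt{442}\right) = 127 + \left(233 + i \sqrt{442}\right) = 360 + i \sqrt{442}$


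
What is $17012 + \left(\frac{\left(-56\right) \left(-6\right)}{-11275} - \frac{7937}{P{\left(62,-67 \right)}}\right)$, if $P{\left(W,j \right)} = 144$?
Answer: $\frac{27531145141}{1623600} \approx 16957.0$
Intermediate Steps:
$17012 + \left(\frac{\left(-56\right) \left(-6\right)}{-11275} - \frac{7937}{P{\left(62,-67 \right)}}\right) = 17012 - \left(\frac{7937}{144} - \frac{\left(-56\right) \left(-6\right)}{-11275}\right) = 17012 + \left(336 \left(- \frac{1}{11275}\right) - \frac{7937}{144}\right) = 17012 - \frac{89538059}{1623600} = \frac{27531145141}{1623600}$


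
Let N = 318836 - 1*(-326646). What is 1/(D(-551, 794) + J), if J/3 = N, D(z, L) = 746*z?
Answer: 1/1525400 ≈ 6.5557e-7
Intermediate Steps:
N = 645482 (N = 318836 + 326646 = 645482)
J = 1936446 (J = 3*645482 = 1936446)
1/(D(-551, 794) + J) = 1/(746*(-551) + 1936446) = 1/(-411046 + 1936446) = 1/1525400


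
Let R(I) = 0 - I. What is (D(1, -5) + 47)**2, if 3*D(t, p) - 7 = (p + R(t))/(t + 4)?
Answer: 538756/225 ≈ 2394.5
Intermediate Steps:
R(I) = -I
D(t, p) = 7/3 + (p - t)/(3*(4 + t)) (D(t, p) = 7/3 + ((p - t)/(t + 4))/3 = 7/3 + ((p - t)/(4 + t))/3 = 7/3 + (p - t)/(3*(4 + t)))
(D(1, -5) + 47)**2 = ((28 - 5 + 6*1)/(3*(4 + 1)) + 47)**2 = ((1/3)*(28 - 5 + 6)/5 + 47)**2 = ((1/3)*(1/5)*29 + 47)**2 = (29/15 + 47)**2 = (734/15)**2 = 538756/225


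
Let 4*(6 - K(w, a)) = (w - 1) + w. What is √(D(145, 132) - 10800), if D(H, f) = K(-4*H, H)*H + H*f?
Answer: √205185/2 ≈ 226.49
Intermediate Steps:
K(w, a) = 25/4 - w/2 (K(w, a) = 6 - ((w - 1) + w)/4 = 6 - ((-1 + w) + w)/4 = 6 - (-1 + 2*w)/4 = 6 + (¼ - w/2) = 25/4 - w/2)
D(H, f) = H*f + H*(25/4 + 2*H) (D(H, f) = (25/4 - (-2)*H)*H + H*f = (25/4 + 2*H)*H + H*f = H*(25/4 + 2*H) + H*f = H*f + H*(25/4 + 2*H))
√(D(145, 132) - 10800) = √((¼)*145*(25 + 4*132 + 8*145) - 10800) = √((¼)*145*(25 + 528 + 1160) - 10800) = √((¼)*145*1713 - 10800) = √(248385/4 - 10800) = √(205185/4) = √205185/2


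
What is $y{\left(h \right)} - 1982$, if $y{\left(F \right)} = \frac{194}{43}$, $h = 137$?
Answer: $- \frac{85032}{43} \approx -1977.5$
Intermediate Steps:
$y{\left(F \right)} = \frac{194}{43}$ ($y{\left(F \right)} = 194 \cdot \frac{1}{43} = \frac{194}{43}$)
$y{\left(h \right)} - 1982 = \frac{194}{43} - 1982 = - \frac{85032}{43}$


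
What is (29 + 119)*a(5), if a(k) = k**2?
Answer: 3700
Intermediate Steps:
(29 + 119)*a(5) = (29 + 119)*5**2 = 148*25 = 3700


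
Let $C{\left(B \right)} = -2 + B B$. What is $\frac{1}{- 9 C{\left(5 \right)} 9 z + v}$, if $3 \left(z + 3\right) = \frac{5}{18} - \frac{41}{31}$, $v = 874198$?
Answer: $\frac{62}{54587021} \approx 1.1358 \cdot 10^{-6}$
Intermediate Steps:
$z = - \frac{5605}{1674}$ ($z = -3 + \frac{\frac{5}{18} - \frac{41}{31}}{3} = -3 + \frac{1}{3} \left(- \frac{583}{558}\right) = -3 - \frac{583}{1674} = - \frac{5605}{1674} \approx -3.3483$)
$C{\left(B \right)} = -2 + B^{2}$
$\frac{1}{- 9 C{\left(5 \right)} 9 z + v} = \frac{1}{- 9 \left(-2 + 5^{2}\right) 9 \left(- \frac{5605}{1674}\right) + 874198} = \frac{1}{- 9 \left(-2 + 25\right) 9 \left(- \frac{5605}{1674}\right) + 874198} = \frac{1}{\left(-9\right) 23 \cdot 9 \left(- \frac{5605}{1674}\right) + 874198} = \frac{1}{\left(-207\right) 9 \left(- \frac{5605}{1674}\right) + 874198} = \frac{1}{\left(-1863\right) \left(- \frac{5605}{1674}\right) + 874198} = \frac{1}{\frac{386745}{62} + 874198} = \frac{1}{\frac{54587021}{62}} = \frac{62}{54587021}$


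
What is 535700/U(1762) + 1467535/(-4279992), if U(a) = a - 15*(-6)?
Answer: 572518459895/1981636296 ≈ 288.91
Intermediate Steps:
U(a) = 90 + a (U(a) = a + 90 = 90 + a)
535700/U(1762) + 1467535/(-4279992) = 535700/(90 + 1762) + 1467535/(-4279992) = 535700/1852 + 1467535*(-1/4279992) = 535700*(1/1852) - 1467535/4279992 = 133925/463 - 1467535/4279992 = 572518459895/1981636296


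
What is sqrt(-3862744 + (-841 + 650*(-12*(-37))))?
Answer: I*sqrt(3574985) ≈ 1890.8*I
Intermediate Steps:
sqrt(-3862744 + (-841 + 650*(-12*(-37)))) = sqrt(-3862744 + (-841 + 650*444)) = sqrt(-3862744 + (-841 + 288600)) = sqrt(-3862744 + 287759) = sqrt(-3574985) = I*sqrt(3574985)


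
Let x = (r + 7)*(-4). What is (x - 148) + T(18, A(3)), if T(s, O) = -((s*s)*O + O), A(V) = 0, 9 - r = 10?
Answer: -172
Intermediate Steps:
r = -1 (r = 9 - 1*10 = 9 - 10 = -1)
x = -24 (x = (-1 + 7)*(-4) = 6*(-4) = -24)
T(s, O) = -O - O*s² (T(s, O) = -(s²*O + O) = -(O*s² + O) = -(O + O*s²) = -O - O*s²)
(x - 148) + T(18, A(3)) = (-24 - 148) - 1*0*(1 + 18²) = -172 - 1*0*(1 + 324) = -172 - 1*0*325 = -172 + 0 = -172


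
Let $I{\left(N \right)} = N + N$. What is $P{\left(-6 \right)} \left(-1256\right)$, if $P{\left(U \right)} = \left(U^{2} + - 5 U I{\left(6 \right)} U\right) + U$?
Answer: $2675280$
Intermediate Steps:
$I{\left(N \right)} = 2 N$
$P{\left(U \right)} = U - 59 U^{2}$ ($P{\left(U \right)} = \left(U^{2} + - 5 U 2 \cdot 6 U\right) + U = \left(U^{2} + - 5 U 12 U\right) + U = \left(U^{2} + - 60 U U\right) + U = \left(U^{2} - 60 U^{2}\right) + U = - 59 U^{2} + U = U - 59 U^{2}$)
$P{\left(-6 \right)} \left(-1256\right) = - 6 \left(1 - -354\right) \left(-1256\right) = - 6 \left(1 + 354\right) \left(-1256\right) = \left(-6\right) 355 \left(-1256\right) = \left(-2130\right) \left(-1256\right) = 2675280$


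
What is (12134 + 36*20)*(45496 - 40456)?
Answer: 64784160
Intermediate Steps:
(12134 + 36*20)*(45496 - 40456) = (12134 + 720)*5040 = 12854*5040 = 64784160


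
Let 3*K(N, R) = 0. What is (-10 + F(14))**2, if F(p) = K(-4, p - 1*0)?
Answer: 100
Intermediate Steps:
K(N, R) = 0 (K(N, R) = (1/3)*0 = 0)
F(p) = 0
(-10 + F(14))**2 = (-10 + 0)**2 = (-10)**2 = 100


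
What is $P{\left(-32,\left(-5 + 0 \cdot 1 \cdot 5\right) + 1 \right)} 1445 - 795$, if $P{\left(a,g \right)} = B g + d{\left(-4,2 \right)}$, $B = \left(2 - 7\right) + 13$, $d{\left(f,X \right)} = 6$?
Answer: $-38365$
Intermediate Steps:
$B = 8$ ($B = -5 + 13 = 8$)
$P{\left(a,g \right)} = 6 + 8 g$ ($P{\left(a,g \right)} = 8 g + 6 = 6 + 8 g$)
$P{\left(-32,\left(-5 + 0 \cdot 1 \cdot 5\right) + 1 \right)} 1445 - 795 = \left(6 + 8 \left(\left(-5 + 0 \cdot 1 \cdot 5\right) + 1\right)\right) 1445 - 795 = \left(6 + 8 \left(\left(-5 + 0 \cdot 5\right) + 1\right)\right) 1445 - 795 = \left(6 + 8 \left(\left(-5 + 0\right) + 1\right)\right) 1445 - 795 = \left(6 + 8 \left(-5 + 1\right)\right) 1445 - 795 = \left(6 + 8 \left(-4\right)\right) 1445 - 795 = \left(6 - 32\right) 1445 - 795 = \left(-26\right) 1445 - 795 = -37570 - 795 = -38365$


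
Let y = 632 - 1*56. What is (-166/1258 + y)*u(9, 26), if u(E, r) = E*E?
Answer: 29339901/629 ≈ 46645.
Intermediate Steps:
u(E, r) = E**2
y = 576 (y = 632 - 56 = 576)
(-166/1258 + y)*u(9, 26) = (-166/1258 + 576)*9**2 = (-166*1/1258 + 576)*81 = (-83/629 + 576)*81 = (362221/629)*81 = 29339901/629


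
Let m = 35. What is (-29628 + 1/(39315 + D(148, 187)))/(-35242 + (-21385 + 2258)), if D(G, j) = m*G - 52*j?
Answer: 147170741/270066357 ≈ 0.54494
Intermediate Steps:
D(G, j) = -52*j + 35*G (D(G, j) = 35*G - 52*j = -52*j + 35*G)
(-29628 + 1/(39315 + D(148, 187)))/(-35242 + (-21385 + 2258)) = (-29628 + 1/(39315 + (-52*187 + 35*148)))/(-35242 + (-21385 + 2258)) = (-29628 + 1/(39315 + (-9724 + 5180)))/(-35242 - 19127) = (-29628 + 1/(39315 - 4544))/(-54369) = (-29628 + 1/34771)*(-1/54369) = -1030195187/34771*(-1/54369) = 147170741/270066357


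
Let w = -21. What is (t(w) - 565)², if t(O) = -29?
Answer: 352836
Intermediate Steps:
(t(w) - 565)² = (-29 - 565)² = (-594)² = 352836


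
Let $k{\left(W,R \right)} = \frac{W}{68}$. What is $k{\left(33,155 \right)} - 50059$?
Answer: $- \frac{3403979}{68} \approx -50059.0$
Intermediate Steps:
$k{\left(W,R \right)} = \frac{W}{68}$ ($k{\left(W,R \right)} = W \frac{1}{68} = \frac{W}{68}$)
$k{\left(33,155 \right)} - 50059 = \frac{1}{68} \cdot 33 - 50059 = \frac{33}{68} - 50059 = - \frac{3403979}{68}$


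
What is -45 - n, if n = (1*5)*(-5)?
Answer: -20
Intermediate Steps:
n = -25 (n = 5*(-5) = -25)
-45 - n = -45 - 1*(-25) = -45 + 25 = -20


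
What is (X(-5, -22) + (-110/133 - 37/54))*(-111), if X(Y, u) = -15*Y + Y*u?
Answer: -48758933/2394 ≈ -20367.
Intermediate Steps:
(X(-5, -22) + (-110/133 - 37/54))*(-111) = (-5*(-15 - 22) + (-110/133 - 37/54))*(-111) = (-5*(-37) + (-110*1/133 - 37*1/54))*(-111) = (185 + (-110/133 - 37/54))*(-111) = (185 - 10861/7182)*(-111) = (1317809/7182)*(-111) = -48758933/2394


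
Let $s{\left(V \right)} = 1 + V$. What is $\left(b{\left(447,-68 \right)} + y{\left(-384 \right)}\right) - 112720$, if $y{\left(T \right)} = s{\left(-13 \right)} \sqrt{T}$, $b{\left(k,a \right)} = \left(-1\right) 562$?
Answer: $-113282 - 96 i \sqrt{6} \approx -1.1328 \cdot 10^{5} - 235.15 i$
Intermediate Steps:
$b{\left(k,a \right)} = -562$
$y{\left(T \right)} = - 12 \sqrt{T}$ ($y{\left(T \right)} = \left(1 - 13\right) \sqrt{T} = - 12 \sqrt{T}$)
$\left(b{\left(447,-68 \right)} + y{\left(-384 \right)}\right) - 112720 = \left(-562 - 12 \sqrt{-384}\right) - 112720 = \left(-562 - 12 \cdot 8 i \sqrt{6}\right) - 112720 = \left(-562 - 96 i \sqrt{6}\right) - 112720 = -113282 - 96 i \sqrt{6}$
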